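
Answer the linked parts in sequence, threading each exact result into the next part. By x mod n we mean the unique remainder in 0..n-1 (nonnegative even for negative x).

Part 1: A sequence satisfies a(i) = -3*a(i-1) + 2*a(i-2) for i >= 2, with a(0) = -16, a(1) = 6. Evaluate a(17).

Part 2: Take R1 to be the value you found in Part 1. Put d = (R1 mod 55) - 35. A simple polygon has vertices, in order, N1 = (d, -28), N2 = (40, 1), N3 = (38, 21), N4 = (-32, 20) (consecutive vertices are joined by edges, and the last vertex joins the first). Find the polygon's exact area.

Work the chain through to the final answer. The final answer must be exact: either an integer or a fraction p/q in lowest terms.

Part 1: a(2) = -3*(6) + 2*(-16) = -50; iterating: a(2)=-50, a(3)=162, a(4)=-586, a(5)=2082, a(6)=-7418, a(7)=26418, a(8)=-94090, a(9)=335106, a(10)=-1193498, a(11)=4250706, a(12)=-15139114, a(13)=53918754, a(14)=-192034490, a(15)=683940978, a(16)=-2435891914, a(17)=8675557698; answer 8675557698
Part 2: R1 = 8675557698; d = 3; cross terms: (3*1 - 40*-28)=1123, (40*21 - 38*1)=802, (38*20 - -32*21)=1432, (-32*-28 - 3*20)=836; twice the area = |4193| = 4193; area = 4193/2; answer 4193/2

4193/2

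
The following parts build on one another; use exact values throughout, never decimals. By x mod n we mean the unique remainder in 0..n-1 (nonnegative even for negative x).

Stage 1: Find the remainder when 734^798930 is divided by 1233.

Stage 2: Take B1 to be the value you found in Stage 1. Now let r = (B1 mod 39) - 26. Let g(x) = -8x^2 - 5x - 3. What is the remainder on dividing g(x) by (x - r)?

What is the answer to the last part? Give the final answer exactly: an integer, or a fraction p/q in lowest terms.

-3765

Stage 1: squarings mod 1233: 734^1=734, 734^2=1168, 734^4=526, 734^8=484, 734^16=1219, 734^32=196, 734^64=193, 734^128=259, 734^256=499, 734^512=1168, 734^1024=526, 734^2048=484, 734^4096=1219, 734^8192=196, 734^16384=193, 734^32768=259, 734^65536=499, 734^131072=1168, 734^262144=526, 734^524288=484; 734^798930 = 734^2 * 734^16 * 734^64 * 734^128 * 734^4096 * 734^8192 * 734^262144 * 734^524288 = 1018 (mod 1233); answer 1018
Stage 2: B1 = 1018; r = -22; remainder = value at the root: -8*(-22)^2 - 5*(-22)^1 - 3 = (-3872) + (110) + (-3) = -3765; answer -3765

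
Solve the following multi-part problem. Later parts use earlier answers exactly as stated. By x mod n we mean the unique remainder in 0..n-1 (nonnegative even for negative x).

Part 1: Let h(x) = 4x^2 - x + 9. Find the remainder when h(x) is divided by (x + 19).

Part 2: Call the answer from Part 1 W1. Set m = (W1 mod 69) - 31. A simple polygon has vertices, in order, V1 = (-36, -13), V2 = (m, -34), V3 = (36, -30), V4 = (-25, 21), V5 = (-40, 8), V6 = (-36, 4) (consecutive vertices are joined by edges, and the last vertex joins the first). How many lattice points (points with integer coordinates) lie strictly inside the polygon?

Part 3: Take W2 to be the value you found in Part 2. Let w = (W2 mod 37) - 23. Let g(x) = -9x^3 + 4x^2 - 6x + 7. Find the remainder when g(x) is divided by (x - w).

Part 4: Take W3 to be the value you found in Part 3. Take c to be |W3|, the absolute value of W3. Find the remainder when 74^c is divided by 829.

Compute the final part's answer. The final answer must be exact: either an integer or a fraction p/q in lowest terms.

Part 1: remainder = value at the root: 4*(-19)^2 - 1*(-19)^1 + 9 = (1444) + (19) + (9) = 1472; answer 1472
Part 2: W1 = 1472; m = -8; cross terms: (-36*-34 - -8*-13)=1120, (-8*-30 - 36*-34)=1464, (36*21 - -25*-30)=6, (-25*8 - -40*21)=640, (-40*4 - -36*8)=128, (-36*-13 - -36*4)=612; twice the area = |3970| = 3970; area = 1985; boundary points = 7 + 4 + 1 + 1 + 4 + 17 = 34; strictly interior points = area - boundary/2 + 1 = 1969; answer 1969
Part 3: W2 = 1969; w = -15; remainder = value at the root: -9*(-15)^3 + 4*(-15)^2 - 6*(-15)^1 + 7 = (30375) + (900) + (90) + (7) = 31372; answer 31372
Part 4: W3 = 31372; c = 31372; squarings mod 829: 74^1=74, 74^2=502, 74^4=817, 74^8=144, 74^16=11, 74^32=121, 74^64=548, 74^128=206, 74^256=157, 74^512=608, 74^1024=759, 74^2048=755, 74^4096=502, 74^8192=817, 74^16384=144; 74^31372 = 74^4 * 74^8 * 74^128 * 74^512 * 74^2048 * 74^4096 * 74^8192 * 74^16384 = 1 (mod 829); answer 1

1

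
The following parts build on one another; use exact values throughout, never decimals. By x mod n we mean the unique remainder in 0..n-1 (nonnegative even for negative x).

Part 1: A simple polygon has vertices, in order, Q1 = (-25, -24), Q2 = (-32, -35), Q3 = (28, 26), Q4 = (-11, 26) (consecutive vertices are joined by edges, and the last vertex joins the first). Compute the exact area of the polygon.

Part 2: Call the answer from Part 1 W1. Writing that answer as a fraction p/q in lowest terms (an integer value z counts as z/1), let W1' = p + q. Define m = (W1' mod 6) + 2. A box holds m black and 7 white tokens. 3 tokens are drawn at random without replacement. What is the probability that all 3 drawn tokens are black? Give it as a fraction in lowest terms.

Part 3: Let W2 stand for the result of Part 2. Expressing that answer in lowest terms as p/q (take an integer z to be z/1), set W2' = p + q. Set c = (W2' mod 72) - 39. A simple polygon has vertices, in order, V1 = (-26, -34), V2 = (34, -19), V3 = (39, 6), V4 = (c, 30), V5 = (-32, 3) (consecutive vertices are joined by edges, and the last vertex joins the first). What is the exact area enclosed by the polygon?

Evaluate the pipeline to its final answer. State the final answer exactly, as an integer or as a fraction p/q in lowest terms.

5861/2

Part 1: cross terms: (-25*-35 - -32*-24)=107, (-32*26 - 28*-35)=148, (28*26 - -11*26)=1014, (-11*-24 - -25*26)=914; twice the area = |2183| = 2183; area = 2183/2; answer 2183/2
Part 2: W1 = 2183/2; threaded value p + q = 2185; m = 3; total draws C(10,3) = 120; favorable C(3,3) = 1; P = 1/120; answer 1/120
Part 3: W2 = 1/120; threaded value p + q = 121; c = 10; cross terms: (-26*-19 - 34*-34)=1650, (34*6 - 39*-19)=945, (39*30 - 10*6)=1110, (10*3 - -32*30)=990, (-32*-34 - -26*3)=1166; twice the area = |5861| = 5861; area = 5861/2; answer 5861/2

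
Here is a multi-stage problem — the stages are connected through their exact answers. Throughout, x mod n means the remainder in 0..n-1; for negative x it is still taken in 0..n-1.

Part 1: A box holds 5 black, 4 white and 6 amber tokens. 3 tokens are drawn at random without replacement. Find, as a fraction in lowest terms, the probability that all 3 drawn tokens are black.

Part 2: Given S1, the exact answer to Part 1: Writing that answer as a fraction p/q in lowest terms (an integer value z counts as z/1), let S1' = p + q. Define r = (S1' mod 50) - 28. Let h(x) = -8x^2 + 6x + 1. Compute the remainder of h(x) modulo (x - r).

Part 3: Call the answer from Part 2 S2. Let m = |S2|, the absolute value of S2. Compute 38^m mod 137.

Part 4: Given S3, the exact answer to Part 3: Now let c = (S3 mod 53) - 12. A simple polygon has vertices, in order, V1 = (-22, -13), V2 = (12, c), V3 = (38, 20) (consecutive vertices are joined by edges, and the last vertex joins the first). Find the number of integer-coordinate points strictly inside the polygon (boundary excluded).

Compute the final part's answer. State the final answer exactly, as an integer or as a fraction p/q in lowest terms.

Part 1: total draws C(15,3) = 455; favorable C(5,3) = 10; P = 2/91; answer 2/91
Part 2: S1 = 2/91; threaded value p + q = 93; r = 15; remainder = value at the root: -8*(15)^2 + 6*(15)^1 + 1 = (-1800) + (90) + (1) = -1709; answer -1709
Part 3: S2 = -1709; m = 1709; squarings mod 137: 38^1=38, 38^2=74, 38^4=133, 38^8=16, 38^16=119, 38^32=50, 38^64=34, 38^128=60, 38^256=38, 38^512=74, 38^1024=133; 38^1709 = 38^1 * 38^4 * 38^8 * 38^32 * 38^128 * 38^512 * 38^1024 = 60 (mod 137); answer 60
Part 4: S3 = 60; c = -5; cross terms: (-22*-5 - 12*-13)=266, (12*20 - 38*-5)=430, (38*-13 - -22*20)=-54; twice the area = |642| = 642; area = 321; boundary points = 2 + 1 + 3 = 6; strictly interior points = area - boundary/2 + 1 = 319; answer 319

319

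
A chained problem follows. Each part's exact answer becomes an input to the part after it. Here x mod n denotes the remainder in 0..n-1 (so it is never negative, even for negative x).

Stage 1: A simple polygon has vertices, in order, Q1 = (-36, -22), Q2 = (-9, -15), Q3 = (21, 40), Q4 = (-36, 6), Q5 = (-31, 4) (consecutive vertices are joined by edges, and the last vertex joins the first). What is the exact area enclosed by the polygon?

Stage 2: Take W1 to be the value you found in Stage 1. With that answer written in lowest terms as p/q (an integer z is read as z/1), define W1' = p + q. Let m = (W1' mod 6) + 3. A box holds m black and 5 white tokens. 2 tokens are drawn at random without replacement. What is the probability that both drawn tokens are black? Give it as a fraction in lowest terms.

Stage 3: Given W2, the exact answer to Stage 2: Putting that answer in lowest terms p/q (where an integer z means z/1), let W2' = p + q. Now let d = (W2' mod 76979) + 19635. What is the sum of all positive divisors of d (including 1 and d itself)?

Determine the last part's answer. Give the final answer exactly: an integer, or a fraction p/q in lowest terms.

Stage 1: cross terms: (-36*-15 - -9*-22)=342, (-9*40 - 21*-15)=-45, (21*6 - -36*40)=1566, (-36*4 - -31*6)=42, (-31*-22 - -36*4)=826; twice the area = |2731| = 2731; area = 2731/2; answer 2731/2
Stage 2: W1 = 2731/2; threaded value p + q = 2733; m = 6; total draws C(11,2) = 55; favorable C(6,2) = 15; P = 3/11; answer 3/11
Stage 3: W2 = 3/11; threaded value p + q = 14; d = 19649; 19649 = 7^2 * 401; sigma = (1 + 7 + 49) * (1 + 401) = 57 * 402 = 22914; answer 22914

22914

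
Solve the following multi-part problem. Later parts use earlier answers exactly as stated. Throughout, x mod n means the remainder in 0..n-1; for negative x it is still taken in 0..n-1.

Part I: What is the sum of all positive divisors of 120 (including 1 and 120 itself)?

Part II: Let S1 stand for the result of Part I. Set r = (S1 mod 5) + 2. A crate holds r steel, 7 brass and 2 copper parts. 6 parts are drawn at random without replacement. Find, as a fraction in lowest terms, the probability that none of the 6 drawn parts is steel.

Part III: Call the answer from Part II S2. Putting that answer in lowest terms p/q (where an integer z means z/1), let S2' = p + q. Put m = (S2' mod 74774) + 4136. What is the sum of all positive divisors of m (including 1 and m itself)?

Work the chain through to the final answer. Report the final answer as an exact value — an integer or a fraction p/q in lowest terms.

6006

Part I: 120 = 2^3 * 3 * 5; sigma = (1 + 2 + 4 + 8) * (1 + 3) * (1 + 5) = 15 * 4 * 6 = 360; answer 360
Part II: S1 = 360; r = 2; total draws C(11,6) = 462; favorable C(9,6) = 84; P = 2/11; answer 2/11
Part III: S2 = 2/11; threaded value p + q = 13; m = 4149; 4149 = 3^2 * 461; sigma = (1 + 3 + 9) * (1 + 461) = 13 * 462 = 6006; answer 6006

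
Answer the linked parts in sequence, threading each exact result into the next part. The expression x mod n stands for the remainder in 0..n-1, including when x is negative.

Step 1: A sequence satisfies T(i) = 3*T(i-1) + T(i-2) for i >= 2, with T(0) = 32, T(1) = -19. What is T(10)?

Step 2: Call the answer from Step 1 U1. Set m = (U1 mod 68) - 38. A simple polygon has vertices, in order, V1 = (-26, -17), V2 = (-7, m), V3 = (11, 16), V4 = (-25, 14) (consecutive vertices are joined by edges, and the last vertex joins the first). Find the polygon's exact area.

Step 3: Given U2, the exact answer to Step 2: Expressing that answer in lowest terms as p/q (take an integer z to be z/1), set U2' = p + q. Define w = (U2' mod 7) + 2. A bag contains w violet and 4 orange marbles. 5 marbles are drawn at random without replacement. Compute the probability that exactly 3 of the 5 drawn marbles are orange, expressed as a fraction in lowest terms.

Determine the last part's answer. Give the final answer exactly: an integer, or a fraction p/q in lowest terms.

14/99

Step 1: T(2) = 3*(-19) + 1*(32) = -25; iterating: T(2)=-25, T(3)=-94, T(4)=-307, T(5)=-1015, T(6)=-3352, T(7)=-11071, T(8)=-36565, T(9)=-120766, T(10)=-398863; answer -398863
Step 2: U1 = -398863; m = -13; cross terms: (-26*-13 - -7*-17)=219, (-7*16 - 11*-13)=31, (11*14 - -25*16)=554, (-25*-17 - -26*14)=789; twice the area = |1593| = 1593; area = 1593/2; answer 1593/2
Step 3: U2 = 1593/2; threaded value p + q = 1595; w = 8; total draws C(12,5) = 792; favorable C(4,3)*C(8,2) = 112; P = 14/99; answer 14/99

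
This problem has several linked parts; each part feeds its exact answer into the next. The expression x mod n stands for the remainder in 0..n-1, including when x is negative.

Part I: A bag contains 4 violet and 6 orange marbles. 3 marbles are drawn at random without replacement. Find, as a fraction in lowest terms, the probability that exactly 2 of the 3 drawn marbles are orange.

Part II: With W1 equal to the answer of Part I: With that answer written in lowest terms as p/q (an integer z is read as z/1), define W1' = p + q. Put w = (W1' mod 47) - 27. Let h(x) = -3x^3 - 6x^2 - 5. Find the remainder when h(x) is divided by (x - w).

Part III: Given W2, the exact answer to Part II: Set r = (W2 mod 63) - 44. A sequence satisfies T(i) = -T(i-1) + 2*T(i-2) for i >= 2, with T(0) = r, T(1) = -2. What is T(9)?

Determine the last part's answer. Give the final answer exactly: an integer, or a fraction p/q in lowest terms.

Part I: total draws C(10,3) = 120; favorable C(6,2)*C(4,1) = 60; P = 1/2; answer 1/2
Part II: W1 = 1/2; threaded value p + q = 3; w = -24; remainder = value at the root: -3*(-24)^3 - 6*(-24)^2 - 5 = (41472) + (-3456) + (-5) = 38011; answer 38011
Part III: W2 = 38011; r = -22; T(2) = -1*(-2) + 2*(-22) = -42; iterating: T(2)=-42, T(3)=38, T(4)=-122, T(5)=198, T(6)=-442, T(7)=838, T(8)=-1722, T(9)=3398; answer 3398

3398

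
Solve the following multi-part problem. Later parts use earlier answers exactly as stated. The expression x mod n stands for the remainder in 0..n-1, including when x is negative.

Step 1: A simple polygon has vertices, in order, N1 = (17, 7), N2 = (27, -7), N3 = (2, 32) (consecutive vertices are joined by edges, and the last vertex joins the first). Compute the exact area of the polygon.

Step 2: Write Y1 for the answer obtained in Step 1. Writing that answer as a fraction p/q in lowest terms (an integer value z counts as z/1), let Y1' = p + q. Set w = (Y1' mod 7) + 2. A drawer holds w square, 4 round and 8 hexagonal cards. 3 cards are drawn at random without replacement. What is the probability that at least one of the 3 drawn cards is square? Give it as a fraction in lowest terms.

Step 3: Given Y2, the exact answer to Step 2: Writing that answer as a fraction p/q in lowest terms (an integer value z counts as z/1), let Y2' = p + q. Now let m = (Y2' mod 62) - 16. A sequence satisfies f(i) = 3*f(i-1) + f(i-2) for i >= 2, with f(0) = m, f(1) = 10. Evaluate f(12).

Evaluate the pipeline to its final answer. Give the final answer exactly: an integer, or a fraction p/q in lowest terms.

2833547

Step 1: cross terms: (17*-7 - 27*7)=-308, (27*32 - 2*-7)=878, (2*7 - 17*32)=-530; twice the area = |40| = 40; area = 20; answer 20
Step 2: Y1 = 20; threaded value p + q = 21; w = 2; total draws C(14,3) = 364; complement C(12,3) = 220; favorable 364 - 220 = 144; P = 36/91; answer 36/91
Step 3: Y2 = 36/91; threaded value p + q = 127; m = -13; f(2) = 3*(10) + 1*(-13) = 17; iterating: f(2)=17, f(3)=61, f(4)=200, f(5)=661, f(6)=2183, f(7)=7210, f(8)=23813, f(9)=78649, f(10)=259760, f(11)=857929, f(12)=2833547; answer 2833547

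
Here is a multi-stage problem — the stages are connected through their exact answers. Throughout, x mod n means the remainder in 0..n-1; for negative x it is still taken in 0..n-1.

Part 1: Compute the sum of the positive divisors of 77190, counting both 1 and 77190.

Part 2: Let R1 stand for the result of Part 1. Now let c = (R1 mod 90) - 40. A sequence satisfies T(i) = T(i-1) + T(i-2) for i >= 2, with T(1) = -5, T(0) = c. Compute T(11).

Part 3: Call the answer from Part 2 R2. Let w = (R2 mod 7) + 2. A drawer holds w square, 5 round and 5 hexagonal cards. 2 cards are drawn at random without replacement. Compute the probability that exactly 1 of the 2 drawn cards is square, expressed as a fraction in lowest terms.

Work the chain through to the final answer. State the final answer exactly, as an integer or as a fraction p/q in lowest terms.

Part 1: 77190 = 2 * 3 * 5 * 31 * 83; sigma = (1 + 2) * (1 + 3) * (1 + 5) * (1 + 31) * (1 + 83) = 3 * 4 * 6 * 32 * 84 = 193536; answer 193536
Part 2: R1 = 193536; c = -4; T(2) = 1*(-5) + 1*(-4) = -9; iterating: T(2)=-9, T(3)=-14, T(4)=-23, T(5)=-37, T(6)=-60, T(7)=-97, T(8)=-157, T(9)=-254, T(10)=-411, T(11)=-665; answer -665
Part 3: R2 = -665; w = 2; total draws C(12,2) = 66; favorable C(2,1)*C(10,1) = 20; P = 10/33; answer 10/33

10/33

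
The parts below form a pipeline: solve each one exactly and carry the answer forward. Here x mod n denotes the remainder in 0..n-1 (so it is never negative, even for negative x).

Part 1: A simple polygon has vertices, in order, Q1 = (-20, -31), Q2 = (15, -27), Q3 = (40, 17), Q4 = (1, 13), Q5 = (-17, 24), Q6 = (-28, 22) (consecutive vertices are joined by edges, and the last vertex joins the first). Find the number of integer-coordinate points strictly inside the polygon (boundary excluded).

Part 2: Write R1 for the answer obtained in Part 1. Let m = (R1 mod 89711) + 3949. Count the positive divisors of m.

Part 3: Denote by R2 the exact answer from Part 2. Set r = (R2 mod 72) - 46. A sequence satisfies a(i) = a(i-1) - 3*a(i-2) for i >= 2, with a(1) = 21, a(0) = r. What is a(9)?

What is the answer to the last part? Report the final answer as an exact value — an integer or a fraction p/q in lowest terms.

-5544

Part 1: cross terms: (-20*-27 - 15*-31)=1005, (15*17 - 40*-27)=1335, (40*13 - 1*17)=503, (1*24 - -17*13)=245, (-17*22 - -28*24)=298, (-28*-31 - -20*22)=1308; twice the area = |4694| = 4694; area = 2347; boundary points = 1 + 1 + 1 + 1 + 1 + 1 = 6; strictly interior points = area - boundary/2 + 1 = 2345; answer 2345
Part 2: R1 = 2345; m = 6294; 6294 = 2 * 3 * 1049; number of divisors = (1+1) * (1+1) * (1+1) = 8; answer 8
Part 3: R2 = 8; r = -38; a(2) = 1*(21) - 3*(-38) = 135; iterating: a(2)=135, a(3)=72, a(4)=-333, a(5)=-549, a(6)=450, a(7)=2097, a(8)=747, a(9)=-5544; answer -5544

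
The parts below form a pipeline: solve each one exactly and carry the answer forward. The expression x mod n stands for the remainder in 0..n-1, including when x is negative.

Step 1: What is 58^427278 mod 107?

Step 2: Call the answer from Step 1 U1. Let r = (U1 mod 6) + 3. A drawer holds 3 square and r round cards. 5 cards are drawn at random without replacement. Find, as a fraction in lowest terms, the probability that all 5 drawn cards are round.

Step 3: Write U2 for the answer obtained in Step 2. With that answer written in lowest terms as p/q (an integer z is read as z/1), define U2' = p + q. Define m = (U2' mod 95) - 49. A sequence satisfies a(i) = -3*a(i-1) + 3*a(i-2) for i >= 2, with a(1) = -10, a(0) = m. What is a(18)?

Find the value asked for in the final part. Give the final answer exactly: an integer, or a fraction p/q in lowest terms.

-64955021931

Step 1: squarings mod 107: 58^1=58, 58^2=47, 58^4=69, 58^8=53, 58^16=27, 58^32=87, 58^64=79, 58^128=35, 58^256=48, 58^512=57, 58^1024=39, 58^2048=23, 58^4096=101, 58^8192=36, 58^16384=12, 58^32768=37, 58^65536=85, 58^131072=56, 58^262144=33; 58^427278 = 58^2 * 58^4 * 58^8 * 58^256 * 58^1024 * 58^32768 * 58^131072 * 58^262144 = 105 (mod 107); answer 105
Step 2: U1 = 105; r = 6; total draws C(9,5) = 126; favorable C(6,5) = 6; P = 1/21; answer 1/21
Step 3: U2 = 1/21; threaded value p + q = 22; m = -27; a(2) = -3*(-10) + 3*(-27) = -51; iterating: a(2)=-51, a(3)=123, a(4)=-522, a(5)=1935, a(6)=-7371, a(7)=27918, a(8)=-105867, a(9)=401355, a(10)=-1521666, a(11)=5769063, a(12)=-21872187, a(13)=82923750, a(14)=-314387811, a(15)=1191934683, a(16)=-4518967482, a(17)=17132706495, a(18)=-64955021931; answer -64955021931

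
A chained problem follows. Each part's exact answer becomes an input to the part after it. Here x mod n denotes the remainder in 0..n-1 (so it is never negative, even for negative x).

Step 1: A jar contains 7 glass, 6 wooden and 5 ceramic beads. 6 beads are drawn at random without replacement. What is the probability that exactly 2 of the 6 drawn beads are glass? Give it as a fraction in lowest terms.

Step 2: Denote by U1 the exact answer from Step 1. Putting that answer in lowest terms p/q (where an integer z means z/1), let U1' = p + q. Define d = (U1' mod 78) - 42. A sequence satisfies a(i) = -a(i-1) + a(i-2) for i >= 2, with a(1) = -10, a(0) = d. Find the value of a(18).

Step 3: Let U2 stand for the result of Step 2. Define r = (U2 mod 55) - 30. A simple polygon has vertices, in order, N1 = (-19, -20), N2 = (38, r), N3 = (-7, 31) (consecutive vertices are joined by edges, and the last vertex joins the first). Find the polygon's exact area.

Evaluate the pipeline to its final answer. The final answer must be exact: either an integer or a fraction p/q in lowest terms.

Step 1: total draws C(18,6) = 18564; favorable C(7,2)*C(11,4) = 6930; P = 165/442; answer 165/442
Step 2: U1 = 165/442; threaded value p + q = 607; d = 19; a(2) = -1*(-10) + 1*(19) = 29; iterating: a(2)=29, a(3)=-39, a(4)=68, a(5)=-107, a(6)=175, a(7)=-282, a(8)=457, a(9)=-739, a(10)=1196, a(11)=-1935, a(12)=3131, a(13)=-5066, a(14)=8197, a(15)=-13263, a(16)=21460, a(17)=-34723, a(18)=56183; answer 56183
Step 3: U2 = 56183; r = -2; cross terms: (-19*-2 - 38*-20)=798, (38*31 - -7*-2)=1164, (-7*-20 - -19*31)=729; twice the area = |2691| = 2691; area = 2691/2; answer 2691/2

2691/2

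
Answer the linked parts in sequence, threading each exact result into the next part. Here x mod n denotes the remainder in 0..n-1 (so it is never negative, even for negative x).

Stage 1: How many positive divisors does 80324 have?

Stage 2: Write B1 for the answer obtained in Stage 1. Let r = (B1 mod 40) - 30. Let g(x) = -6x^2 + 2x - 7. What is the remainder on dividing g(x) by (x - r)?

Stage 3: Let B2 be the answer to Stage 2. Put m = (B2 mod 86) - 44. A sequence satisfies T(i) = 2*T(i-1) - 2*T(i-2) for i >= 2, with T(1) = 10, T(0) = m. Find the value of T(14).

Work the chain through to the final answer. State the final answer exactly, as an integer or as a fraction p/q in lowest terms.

2944

Stage 1: 80324 = 2^2 * 43 * 467; number of divisors = (2+1) * (1+1) * (1+1) = 12; answer 12
Stage 2: B1 = 12; r = -18; remainder = value at the root: -6*(-18)^2 + 2*(-18)^1 - 7 = (-1944) + (-36) + (-7) = -1987; answer -1987
Stage 3: B2 = -1987; m = 33; T(2) = 2*(10) - 2*(33) = -46; iterating: T(2)=-46, T(3)=-112, T(4)=-132, T(5)=-40, T(6)=184, T(7)=448, T(8)=528, T(9)=160, T(10)=-736, T(11)=-1792, T(12)=-2112, T(13)=-640, T(14)=2944; answer 2944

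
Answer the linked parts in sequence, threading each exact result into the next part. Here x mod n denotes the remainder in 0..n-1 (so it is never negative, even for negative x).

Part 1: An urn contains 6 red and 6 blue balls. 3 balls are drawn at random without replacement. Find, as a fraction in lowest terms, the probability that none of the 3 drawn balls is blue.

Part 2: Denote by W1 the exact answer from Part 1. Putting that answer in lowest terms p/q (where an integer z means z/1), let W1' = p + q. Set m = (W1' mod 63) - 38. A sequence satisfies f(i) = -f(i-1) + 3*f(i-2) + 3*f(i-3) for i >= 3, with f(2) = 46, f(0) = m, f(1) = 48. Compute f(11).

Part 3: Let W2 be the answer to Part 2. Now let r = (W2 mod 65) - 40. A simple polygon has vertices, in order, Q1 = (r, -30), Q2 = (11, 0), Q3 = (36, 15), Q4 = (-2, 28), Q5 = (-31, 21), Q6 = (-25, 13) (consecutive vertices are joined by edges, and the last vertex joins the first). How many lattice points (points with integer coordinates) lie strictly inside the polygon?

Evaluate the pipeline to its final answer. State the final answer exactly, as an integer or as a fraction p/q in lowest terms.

1611

Part 1: total draws C(12,3) = 220; favorable C(6,3) = 20; P = 1/11; answer 1/11
Part 2: W1 = 1/11; threaded value p + q = 12; m = -26; f(3) = -1*(46) + 3*(48) + 3*(-26) = 20; iterating: f(3)=20, f(4)=262, f(5)=-64, f(6)=910, f(7)=-316, f(8)=2854, f(9)=-1072, f(10)=8686, f(11)=-3340; answer -3340
Part 3: W2 = -3340; r = 0; cross terms: (0*0 - 11*-30)=330, (11*15 - 36*0)=165, (36*28 - -2*15)=1038, (-2*21 - -31*28)=826, (-31*13 - -25*21)=122, (-25*-30 - 0*13)=750; twice the area = |3231| = 3231; area = 3231/2; boundary points = 1 + 5 + 1 + 1 + 2 + 1 = 11; strictly interior points = area - boundary/2 + 1 = 1611; answer 1611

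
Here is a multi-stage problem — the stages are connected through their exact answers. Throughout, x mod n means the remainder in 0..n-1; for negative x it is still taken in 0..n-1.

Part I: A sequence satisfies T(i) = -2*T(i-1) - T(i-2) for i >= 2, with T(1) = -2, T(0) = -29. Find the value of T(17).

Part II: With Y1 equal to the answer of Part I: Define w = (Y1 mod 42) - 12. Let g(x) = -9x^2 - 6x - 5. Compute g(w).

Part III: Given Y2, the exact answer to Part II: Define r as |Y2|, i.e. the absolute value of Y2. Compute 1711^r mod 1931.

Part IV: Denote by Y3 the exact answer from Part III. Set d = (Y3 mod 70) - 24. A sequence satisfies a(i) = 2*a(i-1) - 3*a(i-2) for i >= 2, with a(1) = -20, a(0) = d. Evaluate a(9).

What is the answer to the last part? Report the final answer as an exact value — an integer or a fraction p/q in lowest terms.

1900

Part I: T(2) = -2*(-2) - 1*(-29) = 33; iterating: T(2)=33, T(3)=-64, T(4)=95, T(5)=-126, T(6)=157, T(7)=-188, T(8)=219, T(9)=-250, T(10)=281, T(11)=-312, T(12)=343, T(13)=-374, T(14)=405, T(15)=-436, T(16)=467, T(17)=-498; answer -498
Part II: Y1 = -498; w = -6; -9*(-6)^2 - 6*(-6)^1 - 5 = (-324) + (36) + (-5) = -293; answer -293
Part III: Y2 = -293; r = 293; squarings mod 1931: 1711^1=1711, 1711^2=125, 1711^4=177, 1711^8=433, 1711^16=182, 1711^32=297, 1711^64=1314, 1711^128=282, 1711^256=353; 1711^293 = 1711^1 * 1711^4 * 1711^32 * 1711^256 = 74 (mod 1931); answer 74
Part IV: Y3 = 74; d = -20; a(2) = 2*(-20) - 3*(-20) = 20; iterating: a(2)=20, a(3)=100, a(4)=140, a(5)=-20, a(6)=-460, a(7)=-860, a(8)=-340, a(9)=1900; answer 1900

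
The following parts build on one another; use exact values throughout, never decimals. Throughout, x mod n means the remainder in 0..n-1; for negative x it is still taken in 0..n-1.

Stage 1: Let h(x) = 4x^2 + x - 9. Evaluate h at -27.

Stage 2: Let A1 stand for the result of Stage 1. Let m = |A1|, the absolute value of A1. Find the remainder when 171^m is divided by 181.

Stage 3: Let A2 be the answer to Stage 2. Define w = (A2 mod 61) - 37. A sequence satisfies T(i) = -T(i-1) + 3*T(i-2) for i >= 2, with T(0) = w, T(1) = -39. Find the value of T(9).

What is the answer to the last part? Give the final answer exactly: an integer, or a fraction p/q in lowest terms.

3624

Stage 1: 4*(-27)^2 + 1*(-27)^1 - 9 = (2916) + (-27) + (-9) = 2880; answer 2880
Stage 2: A1 = 2880; m = 2880; squarings mod 181: 171^1=171, 171^2=100, 171^4=45, 171^8=34, 171^16=70, 171^32=13, 171^64=169, 171^128=144, 171^256=102, 171^512=87, 171^1024=148, 171^2048=3; 171^2880 = 171^64 * 171^256 * 171^512 * 171^2048 = 1 (mod 181); answer 1
Stage 3: A2 = 1; w = -36; T(2) = -1*(-39) + 3*(-36) = -69; iterating: T(2)=-69, T(3)=-48, T(4)=-159, T(5)=15, T(6)=-492, T(7)=537, T(8)=-2013, T(9)=3624; answer 3624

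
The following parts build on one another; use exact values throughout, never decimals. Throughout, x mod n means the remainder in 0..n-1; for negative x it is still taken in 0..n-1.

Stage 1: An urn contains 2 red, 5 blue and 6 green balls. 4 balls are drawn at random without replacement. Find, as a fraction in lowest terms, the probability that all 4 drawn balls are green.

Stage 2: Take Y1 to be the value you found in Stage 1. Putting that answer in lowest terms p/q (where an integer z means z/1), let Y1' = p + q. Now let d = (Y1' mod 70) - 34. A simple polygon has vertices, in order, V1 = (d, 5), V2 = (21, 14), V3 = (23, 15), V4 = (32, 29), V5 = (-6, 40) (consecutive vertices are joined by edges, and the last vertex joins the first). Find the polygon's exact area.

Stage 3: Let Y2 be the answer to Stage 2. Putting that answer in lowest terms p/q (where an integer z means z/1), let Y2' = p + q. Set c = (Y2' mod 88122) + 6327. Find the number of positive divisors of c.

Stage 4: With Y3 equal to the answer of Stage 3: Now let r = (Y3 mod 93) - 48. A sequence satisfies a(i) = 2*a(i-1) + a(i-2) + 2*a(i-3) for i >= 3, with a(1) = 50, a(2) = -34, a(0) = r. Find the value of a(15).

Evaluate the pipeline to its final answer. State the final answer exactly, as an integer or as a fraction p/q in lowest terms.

-4684898

Stage 1: total draws C(13,4) = 715; favorable C(6,4) = 15; P = 3/143; answer 3/143
Stage 2: Y1 = 3/143; threaded value p + q = 146; d = -28; cross terms: (-28*14 - 21*5)=-497, (21*15 - 23*14)=-7, (23*29 - 32*15)=187, (32*40 - -6*29)=1454, (-6*5 - -28*40)=1090; twice the area = |2227| = 2227; area = 2227/2; answer 2227/2
Stage 3: Y2 = 2227/2; threaded value p + q = 2229; c = 8556; 8556 = 2^2 * 3 * 23 * 31; number of divisors = (2+1) * (1+1) * (1+1) * (1+1) = 24; answer 24
Stage 4: Y3 = 24; r = -24; a(3) = 2*(-34) + 1*(50) + 2*(-24) = -66; iterating: a(3)=-66, a(4)=-66, a(5)=-266, a(6)=-730, a(7)=-1858, a(8)=-4978, a(9)=-13274, a(10)=-35242, a(11)=-93714, a(12)=-249218, a(13)=-662634, a(14)=-1761914, a(15)=-4684898; answer -4684898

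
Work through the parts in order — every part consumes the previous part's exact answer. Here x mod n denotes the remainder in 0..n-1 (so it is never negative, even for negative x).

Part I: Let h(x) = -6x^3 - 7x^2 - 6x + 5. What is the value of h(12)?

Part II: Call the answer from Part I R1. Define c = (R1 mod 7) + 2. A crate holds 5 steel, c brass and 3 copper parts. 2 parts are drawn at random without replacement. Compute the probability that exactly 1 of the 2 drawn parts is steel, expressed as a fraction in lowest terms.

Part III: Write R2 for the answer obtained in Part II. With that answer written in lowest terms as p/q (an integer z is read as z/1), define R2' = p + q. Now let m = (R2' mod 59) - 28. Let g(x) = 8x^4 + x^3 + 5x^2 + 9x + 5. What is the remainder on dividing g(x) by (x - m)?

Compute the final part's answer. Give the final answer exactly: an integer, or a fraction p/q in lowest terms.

Part I: -6*(12)^3 - 7*(12)^2 - 6*(12)^1 + 5 = (-10368) + (-1008) + (-72) + (5) = -11443; answer -11443
Part II: R1 = -11443; c = 4; total draws C(12,2) = 66; favorable C(5,1)*C(7,1) = 35; P = 35/66; answer 35/66
Part III: R2 = 35/66; threaded value p + q = 101; m = 14; remainder = value at the root: 8*(14)^4 + 1*(14)^3 + 5*(14)^2 + 9*(14)^1 + 5 = (307328) + (2744) + (980) + (126) + (5) = 311183; answer 311183

311183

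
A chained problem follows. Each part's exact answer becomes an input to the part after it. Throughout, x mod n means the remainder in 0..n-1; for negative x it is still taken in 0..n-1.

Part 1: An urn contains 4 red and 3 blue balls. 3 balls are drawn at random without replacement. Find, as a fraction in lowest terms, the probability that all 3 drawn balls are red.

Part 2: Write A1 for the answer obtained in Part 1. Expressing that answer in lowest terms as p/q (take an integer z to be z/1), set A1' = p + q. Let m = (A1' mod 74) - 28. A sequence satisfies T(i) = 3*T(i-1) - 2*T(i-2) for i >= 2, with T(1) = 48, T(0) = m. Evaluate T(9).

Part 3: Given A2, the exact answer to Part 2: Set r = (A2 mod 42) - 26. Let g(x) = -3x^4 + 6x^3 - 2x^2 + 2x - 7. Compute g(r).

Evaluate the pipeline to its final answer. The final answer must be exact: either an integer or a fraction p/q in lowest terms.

-15511

Part 1: total draws C(7,3) = 35; favorable C(4,3) = 4; P = 4/35; answer 4/35
Part 2: A1 = 4/35; threaded value p + q = 39; m = 11; T(2) = 3*(48) - 2*(11) = 122; iterating: T(2)=122, T(3)=270, T(4)=566, T(5)=1158, T(6)=2342, T(7)=4710, T(8)=9446, T(9)=18918; answer 18918
Part 3: A2 = 18918; r = -8; -3*(-8)^4 + 6*(-8)^3 - 2*(-8)^2 + 2*(-8)^1 - 7 = (-12288) + (-3072) + (-128) + (-16) + (-7) = -15511; answer -15511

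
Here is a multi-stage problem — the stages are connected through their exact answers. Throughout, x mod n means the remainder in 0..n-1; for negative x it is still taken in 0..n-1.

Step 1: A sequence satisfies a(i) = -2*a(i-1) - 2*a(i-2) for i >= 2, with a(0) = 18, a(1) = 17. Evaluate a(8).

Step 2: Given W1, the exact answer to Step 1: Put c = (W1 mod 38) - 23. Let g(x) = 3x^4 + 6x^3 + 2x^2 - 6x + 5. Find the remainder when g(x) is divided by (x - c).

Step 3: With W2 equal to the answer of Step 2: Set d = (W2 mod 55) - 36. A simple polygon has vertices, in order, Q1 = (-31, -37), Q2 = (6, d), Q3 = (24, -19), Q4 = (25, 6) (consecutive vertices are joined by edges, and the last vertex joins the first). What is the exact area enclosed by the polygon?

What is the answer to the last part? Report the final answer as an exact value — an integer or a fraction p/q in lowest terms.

Step 1: a(2) = -2*(17) - 2*(18) = -70; iterating: a(2)=-70, a(3)=106, a(4)=-72, a(5)=-68, a(6)=280, a(7)=-424, a(8)=288; answer 288
Step 2: W1 = 288; c = -1; remainder = value at the root: 3*(-1)^4 + 6*(-1)^3 + 2*(-1)^2 - 6*(-1)^1 + 5 = (3) + (-6) + (2) + (6) + (5) = 10; answer 10
Step 3: W2 = 10; d = -26; cross terms: (-31*-26 - 6*-37)=1028, (6*-19 - 24*-26)=510, (24*6 - 25*-19)=619, (25*-37 - -31*6)=-739; twice the area = |1418| = 1418; area = 709; answer 709

709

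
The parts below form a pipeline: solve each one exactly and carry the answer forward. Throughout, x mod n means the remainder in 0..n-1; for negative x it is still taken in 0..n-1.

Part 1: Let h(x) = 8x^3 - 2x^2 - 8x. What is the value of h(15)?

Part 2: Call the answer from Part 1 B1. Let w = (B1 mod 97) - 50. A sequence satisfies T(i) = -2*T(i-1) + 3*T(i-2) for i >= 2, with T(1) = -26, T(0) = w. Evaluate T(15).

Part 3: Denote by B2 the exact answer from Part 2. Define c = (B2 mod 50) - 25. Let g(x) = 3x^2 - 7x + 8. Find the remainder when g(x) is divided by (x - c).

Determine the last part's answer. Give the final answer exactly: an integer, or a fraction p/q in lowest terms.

1756

Part 1: 8*(15)^3 - 2*(15)^2 - 8*(15)^1 = (27000) + (-450) + (-120) = 26430; answer 26430
Part 2: B1 = 26430; w = -4; T(2) = -2*(-26) + 3*(-4) = 40; iterating: T(2)=40, T(3)=-158, T(4)=436, T(5)=-1346, T(6)=4000, T(7)=-12038, T(8)=36076, T(9)=-108266, T(10)=324760, T(11)=-974318, T(12)=2922916, T(13)=-8768786, T(14)=26306320, T(15)=-78918998; answer -78918998
Part 3: B2 = -78918998; c = -23; remainder = value at the root: 3*(-23)^2 - 7*(-23)^1 + 8 = (1587) + (161) + (8) = 1756; answer 1756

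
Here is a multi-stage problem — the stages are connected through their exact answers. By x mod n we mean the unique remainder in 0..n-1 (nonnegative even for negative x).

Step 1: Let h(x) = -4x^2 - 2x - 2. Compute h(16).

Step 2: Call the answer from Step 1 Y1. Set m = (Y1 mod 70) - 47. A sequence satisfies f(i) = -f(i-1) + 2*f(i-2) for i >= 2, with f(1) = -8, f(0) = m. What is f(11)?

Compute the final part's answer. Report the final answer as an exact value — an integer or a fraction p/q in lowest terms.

-15694

Step 1: -4*(16)^2 - 2*(16)^1 - 2 = (-1024) + (-32) + (-2) = -1058; answer -1058
Step 2: Y1 = -1058; m = 15; f(2) = -1*(-8) + 2*(15) = 38; iterating: f(2)=38, f(3)=-54, f(4)=130, f(5)=-238, f(6)=498, f(7)=-974, f(8)=1970, f(9)=-3918, f(10)=7858, f(11)=-15694; answer -15694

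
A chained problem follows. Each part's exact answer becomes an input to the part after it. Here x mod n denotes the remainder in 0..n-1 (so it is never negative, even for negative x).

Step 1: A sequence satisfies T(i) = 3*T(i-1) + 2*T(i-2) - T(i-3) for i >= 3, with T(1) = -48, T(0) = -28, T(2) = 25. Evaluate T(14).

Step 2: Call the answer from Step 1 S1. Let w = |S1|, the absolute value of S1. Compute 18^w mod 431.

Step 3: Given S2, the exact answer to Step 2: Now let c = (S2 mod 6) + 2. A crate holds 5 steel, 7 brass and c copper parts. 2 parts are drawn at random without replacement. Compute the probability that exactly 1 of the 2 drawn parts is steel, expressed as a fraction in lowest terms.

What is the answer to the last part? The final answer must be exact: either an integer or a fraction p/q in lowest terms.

45/91

Step 1: T(3) = 3*(25) + 2*(-48) - 1*(-28) = 7; iterating: T(3)=7, T(4)=119, T(5)=346, T(6)=1269, T(7)=4380, T(8)=15332, T(9)=53487, T(10)=186745, T(11)=651877, T(12)=2275634, T(13)=7943911, T(14)=27731124; answer 27731124
Step 2: S1 = 27731124; w = 27731124; squarings mod 431: 18^1=18, 18^2=324, 18^4=243, 18^8=2, 18^16=4, 18^32=16, 18^64=256, 18^128=24, 18^256=145, 18^512=337, 18^1024=216, 18^2048=108, 18^4096=27, 18^8192=298, 18^16384=18, 18^32768=324, 18^65536=243, 18^131072=2, 18^262144=4, 18^524288=16, 18^1048576=256, 18^2097152=24, 18^4194304=145, 18^8388608=337, 18^16777216=216; 18^27731124 = 18^4 * 18^16 * 18^32 * 18^128 * 18^1024 * 18^8192 * 18^65536 * 18^131072 * 18^262144 * 18^2097152 * 18^8388608 * 18^16777216 = 162 (mod 431); answer 162
Step 3: S2 = 162; c = 2; total draws C(14,2) = 91; favorable C(5,1)*C(9,1) = 45; P = 45/91; answer 45/91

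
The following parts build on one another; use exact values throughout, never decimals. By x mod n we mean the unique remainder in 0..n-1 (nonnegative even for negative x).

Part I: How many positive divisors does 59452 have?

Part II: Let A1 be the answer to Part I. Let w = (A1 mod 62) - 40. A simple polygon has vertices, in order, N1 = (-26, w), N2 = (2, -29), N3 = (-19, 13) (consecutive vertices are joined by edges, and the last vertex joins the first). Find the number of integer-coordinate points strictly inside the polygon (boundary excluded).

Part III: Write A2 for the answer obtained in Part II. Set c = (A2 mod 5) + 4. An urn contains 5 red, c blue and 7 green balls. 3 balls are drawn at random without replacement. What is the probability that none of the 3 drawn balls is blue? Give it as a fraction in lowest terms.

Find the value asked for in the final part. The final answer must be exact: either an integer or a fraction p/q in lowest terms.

Part I: 59452 = 2^2 * 89 * 167; number of divisors = (2+1) * (1+1) * (1+1) = 12; answer 12
Part II: A1 = 12; w = -28; cross terms: (-26*-29 - 2*-28)=810, (2*13 - -19*-29)=-525, (-19*-28 - -26*13)=870; twice the area = |1155| = 1155; area = 1155/2; boundary points = 1 + 21 + 1 = 23; strictly interior points = area - boundary/2 + 1 = 567; answer 567
Part III: A2 = 567; c = 6; total draws C(18,3) = 816; favorable C(12,3) = 220; P = 55/204; answer 55/204

55/204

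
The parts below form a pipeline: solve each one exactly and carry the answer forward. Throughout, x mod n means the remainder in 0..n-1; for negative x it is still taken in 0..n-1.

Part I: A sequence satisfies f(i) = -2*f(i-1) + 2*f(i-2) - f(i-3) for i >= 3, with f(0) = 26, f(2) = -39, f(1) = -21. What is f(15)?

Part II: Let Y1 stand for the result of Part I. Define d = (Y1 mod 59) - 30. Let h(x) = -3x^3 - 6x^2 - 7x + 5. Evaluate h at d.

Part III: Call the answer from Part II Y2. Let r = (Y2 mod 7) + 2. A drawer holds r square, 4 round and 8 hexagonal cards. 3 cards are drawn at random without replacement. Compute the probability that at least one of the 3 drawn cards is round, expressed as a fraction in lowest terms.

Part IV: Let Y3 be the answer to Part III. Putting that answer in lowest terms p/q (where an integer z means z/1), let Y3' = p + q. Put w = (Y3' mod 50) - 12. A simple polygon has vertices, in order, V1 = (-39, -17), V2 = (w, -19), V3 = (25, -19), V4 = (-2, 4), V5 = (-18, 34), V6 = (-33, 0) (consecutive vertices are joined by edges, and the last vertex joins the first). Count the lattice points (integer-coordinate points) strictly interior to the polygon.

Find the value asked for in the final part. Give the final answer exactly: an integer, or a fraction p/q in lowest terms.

1456

Part I: f(3) = -2*(-39) + 2*(-21) - 1*(26) = 10; iterating: f(3)=10, f(4)=-77, f(5)=213, f(6)=-590, f(7)=1683, f(8)=-4759, f(9)=13474, f(10)=-38149, f(11)=108005, f(12)=-305782, f(13)=865723, f(14)=-2451015, f(15)=6939258; answer 6939258
Part II: Y1 = 6939258; d = 2; -3*(2)^3 - 6*(2)^2 - 7*(2)^1 + 5 = (-24) + (-24) + (-14) + (5) = -57; answer -57
Part III: Y2 = -57; r = 8; total draws C(20,3) = 1140; complement C(16,3) = 560; favorable 1140 - 560 = 580; P = 29/57; answer 29/57
Part IV: Y3 = 29/57; threaded value p + q = 86; w = 24; cross terms: (-39*-19 - 24*-17)=1149, (24*-19 - 25*-19)=19, (25*4 - -2*-19)=62, (-2*34 - -18*4)=4, (-18*0 - -33*34)=1122, (-33*-17 - -39*0)=561; twice the area = |2917| = 2917; area = 2917/2; boundary points = 1 + 1 + 1 + 2 + 1 + 1 = 7; strictly interior points = area - boundary/2 + 1 = 1456; answer 1456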